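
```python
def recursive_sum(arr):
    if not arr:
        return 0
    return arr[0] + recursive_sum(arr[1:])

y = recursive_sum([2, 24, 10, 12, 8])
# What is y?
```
Call trace:
recursive_sum(arr=[2, 24, 10, 12, 8])
  recursive_sum(arr=[24, 10, 12, 8])
    recursive_sum(arr=[10, 12, 8])
      recursive_sum(arr=[12, 8])
        recursive_sum(arr=[8])
          recursive_sum(arr=[])
          -> return 0
        -> return 8
      -> return 20
    -> return 30
  -> return 54
-> return 56

Final answer: 56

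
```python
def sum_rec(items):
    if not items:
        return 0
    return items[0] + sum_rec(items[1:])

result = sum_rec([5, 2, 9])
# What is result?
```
Call trace:
sum_rec(items=[5, 2, 9])
  sum_rec(items=[2, 9])
    sum_rec(items=[9])
      sum_rec(items=[])
      -> return 0
    -> return 9
  -> return 11
-> return 16

Final answer: 16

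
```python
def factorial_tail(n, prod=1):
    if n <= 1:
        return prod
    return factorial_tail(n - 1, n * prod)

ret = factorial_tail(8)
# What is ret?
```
Call trace:
factorial_tail(n=8, prod=1)
  factorial_tail(n=7, prod=8)
    factorial_tail(n=6, prod=56)
      factorial_tail(n=5, prod=336)
        factorial_tail(n=4, prod=1680)
          factorial_tail(n=3, prod=6720)
            factorial_tail(n=2, prod=20160)
              factorial_tail(n=1, prod=40320)
              -> return 40320
            -> return 40320
          -> return 40320
        -> return 40320
      -> return 40320
    -> return 40320
  -> return 40320
-> return 40320

Final answer: 40320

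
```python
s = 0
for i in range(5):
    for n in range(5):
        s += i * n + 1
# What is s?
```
Trace:
  s=0
  s=1, i=0, n=0
  s=2, i=0, n=1
  s=3, i=0, n=2
  s=4, i=0, n=3
  s=5, i=0, n=4
  s=6, i=1, n=0
  s=8, i=1, n=1
  s=11, i=1, n=2
  s=15, i=1, n=3
  s=20, i=1, n=4
  s=21, i=2, n=0
  s=24, i=2, n=1
  s=29, i=2, n=2
  s=36, i=2, n=3
  s=45, i=2, n=4
  s=46, i=3, n=0
  s=50, i=3, n=1
  s=57, i=3, n=2
  s=67, i=3, n=3
  s=80, i=3, n=4
  s=81, i=4, n=0
  s=86, i=4, n=1
  s=95, i=4, n=2
  s=108, i=4, n=3
  s=125, i=4, n=4

Final answer: 125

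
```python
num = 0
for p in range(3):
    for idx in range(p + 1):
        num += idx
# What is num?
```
Trace:
  num=0
  num=0, p=0, idx=0
  num=0, p=1, idx=0
  num=1, p=1, idx=1
  num=1, p=2, idx=0
  num=2, p=2, idx=1
  num=4, p=2, idx=2

Final answer: 4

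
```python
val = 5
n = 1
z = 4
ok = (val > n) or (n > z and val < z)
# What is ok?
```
Trace:
  val=5
  val=5, n=1
  val=5, n=1, z=4
  val=5, n=1, z=4, ok=True

Final answer: True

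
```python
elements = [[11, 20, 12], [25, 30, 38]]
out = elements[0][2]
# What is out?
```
Trace:
  elements=[[11, 20, 12], [25, 30, 38]]
  elements=[[11, 20, 12], [25, 30, 38]], out=12

Final answer: 12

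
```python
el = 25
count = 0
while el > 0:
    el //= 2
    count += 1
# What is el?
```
Trace:
  el=25
  el=25, count=0
  el=12, count=1
  el=6, count=2
  el=3, count=3
  el=1, count=4
  el=0, count=5

Final answer: 0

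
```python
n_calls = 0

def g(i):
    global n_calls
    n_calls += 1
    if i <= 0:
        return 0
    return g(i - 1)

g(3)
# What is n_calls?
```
Call trace:
g(i=3)
  g(i=2)
    g(i=1)
      g(i=0)
      -> return 0
    -> return 0
  -> return 0
-> return 0

n_calls is incremented once per call. g is entered once for each i = 3, 2, 1, 0 (the i <= 0 call returns without recursing), i.e. 3 + 1 calls.
n_calls = 4

Final answer: 4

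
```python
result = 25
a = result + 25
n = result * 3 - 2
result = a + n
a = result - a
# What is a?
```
Trace:
  result=25
  result=25, a=50
  result=25, a=50, n=73
  result=123, a=50, n=73
  result=123, a=73, n=73

Final answer: 73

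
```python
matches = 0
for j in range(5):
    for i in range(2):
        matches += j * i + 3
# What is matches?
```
Trace:
  matches=0
  matches=3, j=0, i=0
  matches=6, j=0, i=1
  matches=9, j=1, i=0
  matches=13, j=1, i=1
  matches=16, j=2, i=0
  matches=21, j=2, i=1
  matches=24, j=3, i=0
  matches=30, j=3, i=1
  matches=33, j=4, i=0
  matches=40, j=4, i=1

Final answer: 40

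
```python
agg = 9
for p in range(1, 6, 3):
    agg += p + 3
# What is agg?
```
Trace:
  agg=9
  agg=13, p=1
  agg=20, p=4

Final answer: 20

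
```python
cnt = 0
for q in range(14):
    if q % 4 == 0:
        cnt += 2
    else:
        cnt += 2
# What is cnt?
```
Trace:
  cnt=0
  cnt=2, q=0
  cnt=4, q=1
  cnt=6, q=2
  cnt=8, q=3
  cnt=10, q=4
  cnt=12, q=5
  cnt=14, q=6
  cnt=16, q=7
  cnt=18, q=8
  cnt=20, q=9
  cnt=22, q=10
  cnt=24, q=11
  cnt=26, q=12
  cnt=28, q=13

Final answer: 28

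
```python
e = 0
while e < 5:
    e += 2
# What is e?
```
Trace:
  e=0
  e=2
  e=4
  e=6

Final answer: 6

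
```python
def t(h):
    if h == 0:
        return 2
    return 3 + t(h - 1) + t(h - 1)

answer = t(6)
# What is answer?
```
Call trace (a repeated sub-call is expanded the first time; later identical calls just restate its return value):
t(h=6)
  t(h=5)
    t(h=4)
      t(h=3)
        t(h=2)
          t(h=1)
            t(h=0)
            -> return 2
            t(h=0)
            -> return 2
          -> return 7
          t(h=1) -> return 7  (same call as traced above)
        -> return 17
        t(h=2) -> return 17  (same call as traced above)
      -> return 37
      t(h=3) -> return 37  (same call as traced above)
    -> return 77
    t(h=4) -> return 77  (same call as traced above)
  -> return 157
  t(h=5) -> return 157  (same call as traced above)
-> return 317

Final answer: 317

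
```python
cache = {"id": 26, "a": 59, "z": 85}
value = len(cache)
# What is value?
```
Trace:
  cache={'id': 26, 'a': 59, 'z': 85}
  cache={'id': 26, 'a': 59, 'z': 85}, value=3

Final answer: 3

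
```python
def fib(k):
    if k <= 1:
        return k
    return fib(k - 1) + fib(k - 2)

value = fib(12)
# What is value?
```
Call trace (a repeated sub-call is expanded the first time; later identical calls just restate its return value):
fib(k=12)
  fib(k=11)
    fib(k=10)
      fib(k=9)
        fib(k=8)
          fib(k=7)
            fib(k=6)
              fib(k=5)
                fib(k=4)
                  fib(k=3)
                    fib(k=2)
                      fib(k=1)
                      -> return 1
                      fib(k=0)
                      -> return 0
                    -> return 1
                    fib(k=1)
                    -> return 1
                  -> return 2
                  fib(k=2) -> return 1  (same call as traced above)
                -> return 3
                fib(k=3) -> return 2  (same call as traced above)
              -> return 5
              fib(k=4) -> return 3  (same call as traced above)
            -> return 8
            fib(k=5) -> return 5  (same call as traced above)
          -> return 13
          fib(k=6) -> return 8  (same call as traced above)
        -> return 21
        fib(k=7) -> return 13  (same call as traced above)
      -> return 34
      fib(k=8) -> return 21  (same call as traced above)
    -> return 55
    fib(k=9) -> return 34  (same call as traced above)
  -> return 89
  fib(k=10) -> return 55  (same call as traced above)
-> return 144

Final answer: 144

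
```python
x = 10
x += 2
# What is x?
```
Trace:
  x=10
  x=12

Final answer: 12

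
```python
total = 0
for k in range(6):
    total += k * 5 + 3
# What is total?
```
Trace:
  total=0
  total=3, k=0
  total=11, k=1
  total=24, k=2
  total=42, k=3
  total=65, k=4
  total=93, k=5

Final answer: 93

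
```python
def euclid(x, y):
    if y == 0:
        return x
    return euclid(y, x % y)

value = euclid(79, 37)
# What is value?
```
Call trace:
euclid(x=79, y=37)
  euclid(x=37, y=5)
    euclid(x=5, y=2)
      euclid(x=2, y=1)
        euclid(x=1, y=0)
        -> return 1
      -> return 1
    -> return 1
  -> return 1
-> return 1

Final answer: 1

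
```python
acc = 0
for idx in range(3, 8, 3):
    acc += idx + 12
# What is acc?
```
Trace:
  acc=0
  acc=15, idx=3
  acc=33, idx=6

Final answer: 33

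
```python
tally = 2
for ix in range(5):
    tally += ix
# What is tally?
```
Trace:
  tally=2
  tally=2, ix=0
  tally=3, ix=1
  tally=5, ix=2
  tally=8, ix=3
  tally=12, ix=4

Final answer: 12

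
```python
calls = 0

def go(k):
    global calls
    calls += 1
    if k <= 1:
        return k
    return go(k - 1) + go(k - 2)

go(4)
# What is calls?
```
Call trace (a repeated sub-call is expanded the first time; later identical calls just restate its return value):
go(k=4)
  go(k=3)
    go(k=2)
      go(k=1)
      -> return 1
      go(k=0)
      -> return 0
    -> return 1
    go(k=1)
    -> return 1
  -> return 2
  go(k=2) -> return 1  (same call as traced above)
-> return 3

calls is incremented once per call, so count the calls in each subtree. Let C(k) = number of calls made by go(k).
C(0) = C(1) = 1 (base case, no recursion); C(k) = 1 + C(k - 1) + C(k - 2) otherwise.
C(2) = 1 + C(1) + C(0) = 1 + 1 + 1 = 3
C(3) = 1 + C(2) + C(1) = 1 + 3 + 1 = 5
C(4) = 1 + C(3) + C(2) = 1 + 5 + 3 = 9
calls = C(4) = 9

Final answer: 9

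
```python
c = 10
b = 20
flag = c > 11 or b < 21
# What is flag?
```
Trace:
  c=10
  c=10, b=20
  c=10, b=20, flag=True

Final answer: True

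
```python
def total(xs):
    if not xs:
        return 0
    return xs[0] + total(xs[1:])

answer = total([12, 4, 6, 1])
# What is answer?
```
Call trace:
total(xs=[12, 4, 6, 1])
  total(xs=[4, 6, 1])
    total(xs=[6, 1])
      total(xs=[1])
        total(xs=[])
        -> return 0
      -> return 1
    -> return 7
  -> return 11
-> return 23

Final answer: 23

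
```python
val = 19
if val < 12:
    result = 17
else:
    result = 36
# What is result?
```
Trace:
  val=19
  val=19, result=36

Final answer: 36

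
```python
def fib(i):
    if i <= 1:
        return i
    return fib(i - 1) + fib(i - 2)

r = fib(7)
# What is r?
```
Call trace (a repeated sub-call is expanded the first time; later identical calls just restate its return value):
fib(i=7)
  fib(i=6)
    fib(i=5)
      fib(i=4)
        fib(i=3)
          fib(i=2)
            fib(i=1)
            -> return 1
            fib(i=0)
            -> return 0
          -> return 1
          fib(i=1)
          -> return 1
        -> return 2
        fib(i=2) -> return 1  (same call as traced above)
      -> return 3
      fib(i=3) -> return 2  (same call as traced above)
    -> return 5
    fib(i=4) -> return 3  (same call as traced above)
  -> return 8
  fib(i=5) -> return 5  (same call as traced above)
-> return 13

Final answer: 13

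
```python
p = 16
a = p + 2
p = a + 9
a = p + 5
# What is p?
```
Trace:
  p=16
  p=16, a=18
  p=27, a=18
  p=27, a=32

Final answer: 27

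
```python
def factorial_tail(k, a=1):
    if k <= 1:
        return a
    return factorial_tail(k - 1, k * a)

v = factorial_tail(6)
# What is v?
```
Call trace:
factorial_tail(k=6, a=1)
  factorial_tail(k=5, a=6)
    factorial_tail(k=4, a=30)
      factorial_tail(k=3, a=120)
        factorial_tail(k=2, a=360)
          factorial_tail(k=1, a=720)
          -> return 720
        -> return 720
      -> return 720
    -> return 720
  -> return 720
-> return 720

Final answer: 720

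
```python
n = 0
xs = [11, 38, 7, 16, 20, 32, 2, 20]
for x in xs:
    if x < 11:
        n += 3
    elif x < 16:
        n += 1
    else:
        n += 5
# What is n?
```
Trace:
  n=0
  n=1, x=11
  n=6, x=38
  n=9, x=7
  n=14, x=16
  n=19, x=20
  n=24, x=32
  n=27, x=2
  n=32, x=20

Final answer: 32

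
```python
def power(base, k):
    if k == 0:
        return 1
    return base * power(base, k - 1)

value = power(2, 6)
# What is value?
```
Call trace:
power(base=2, k=6)
  power(base=2, k=5)
    power(base=2, k=4)
      power(base=2, k=3)
        power(base=2, k=2)
          power(base=2, k=1)
            power(base=2, k=0)
            -> return 1
          -> return 2
        -> return 4
      -> return 8
    -> return 16
  -> return 32
-> return 64

Final answer: 64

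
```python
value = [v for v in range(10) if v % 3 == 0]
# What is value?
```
Trace:
  v=0
  v=1
  v=2
  v=3
  v=4
  v=5
  v=6
  v=7
  v=8
  v=9
  value=[0, 3, 6, 9]

Final answer: [0, 3, 6, 9]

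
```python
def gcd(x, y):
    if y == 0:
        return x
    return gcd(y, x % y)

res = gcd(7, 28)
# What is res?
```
Call trace:
gcd(x=7, y=28)
  gcd(x=28, y=7)
    gcd(x=7, y=0)
    -> return 7
  -> return 7
-> return 7

Final answer: 7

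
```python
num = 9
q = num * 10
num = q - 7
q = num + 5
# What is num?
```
Trace:
  num=9
  num=9, q=90
  num=83, q=90
  num=83, q=88

Final answer: 83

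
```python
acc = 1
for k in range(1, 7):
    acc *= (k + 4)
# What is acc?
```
Trace:
  acc=1
  acc=5, k=1
  acc=30, k=2
  acc=210, k=3
  acc=1680, k=4
  acc=15120, k=5
  acc=151200, k=6

Final answer: 151200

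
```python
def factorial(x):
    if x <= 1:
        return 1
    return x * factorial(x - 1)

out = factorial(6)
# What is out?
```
Call trace:
factorial(x=6)
  factorial(x=5)
    factorial(x=4)
      factorial(x=3)
        factorial(x=2)
          factorial(x=1)
          -> return 1
        -> return 2
      -> return 6
    -> return 24
  -> return 120
-> return 720

Final answer: 720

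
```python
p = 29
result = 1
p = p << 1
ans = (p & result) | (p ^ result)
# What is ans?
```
Trace:
  p=29
  p=29, result=1
  p=58, result=1
  p=58, result=1, ans=59

Final answer: 59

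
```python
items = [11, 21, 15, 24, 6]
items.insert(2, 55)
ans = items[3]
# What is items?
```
Trace:
  items=[11, 21, 15, 24, 6]
  items=[11, 21, 55, 15, 24, 6]
  items=[11, 21, 55, 15, 24, 6], ans=15

Final answer: [11, 21, 55, 15, 24, 6]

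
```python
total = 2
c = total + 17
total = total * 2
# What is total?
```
Trace:
  total=2
  total=2, c=19
  total=4, c=19

Final answer: 4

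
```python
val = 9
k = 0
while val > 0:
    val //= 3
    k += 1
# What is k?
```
Trace:
  val=9
  val=9, k=0
  val=3, k=1
  val=1, k=2
  val=0, k=3

Final answer: 3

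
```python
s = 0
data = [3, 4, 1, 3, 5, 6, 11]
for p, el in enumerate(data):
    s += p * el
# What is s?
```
Trace:
  s=0
  s=0, p=0, el=3
  s=4, p=1, el=4
  s=6, p=2, el=1
  s=15, p=3, el=3
  s=35, p=4, el=5
  s=65, p=5, el=6
  s=131, p=6, el=11

Final answer: 131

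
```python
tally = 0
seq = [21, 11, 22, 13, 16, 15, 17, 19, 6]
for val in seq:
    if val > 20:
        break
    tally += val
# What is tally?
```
Trace:
  tally=0
  tally=0, val=21

Final answer: 0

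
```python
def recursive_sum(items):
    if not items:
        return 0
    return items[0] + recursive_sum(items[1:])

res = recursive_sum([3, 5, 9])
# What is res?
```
Call trace:
recursive_sum(items=[3, 5, 9])
  recursive_sum(items=[5, 9])
    recursive_sum(items=[9])
      recursive_sum(items=[])
      -> return 0
    -> return 9
  -> return 14
-> return 17

Final answer: 17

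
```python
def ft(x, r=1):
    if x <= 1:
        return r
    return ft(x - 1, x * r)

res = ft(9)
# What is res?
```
Call trace:
ft(x=9, r=1)
  ft(x=8, r=9)
    ft(x=7, r=72)
      ft(x=6, r=504)
        ft(x=5, r=3024)
          ft(x=4, r=15120)
            ft(x=3, r=60480)
              ft(x=2, r=181440)
                ft(x=1, r=362880)
                -> return 362880
              -> return 362880
            -> return 362880
          -> return 362880
        -> return 362880
      -> return 362880
    -> return 362880
  -> return 362880
-> return 362880

Final answer: 362880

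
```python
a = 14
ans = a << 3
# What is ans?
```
Trace:
  a=14
  a=14, ans=112

Final answer: 112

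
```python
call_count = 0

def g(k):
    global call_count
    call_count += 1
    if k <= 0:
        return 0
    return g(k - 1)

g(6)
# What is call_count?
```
Call trace:
g(k=6)
  g(k=5)
    g(k=4)
      g(k=3)
        g(k=2)
          g(k=1)
            g(k=0)
            -> return 0
          -> return 0
        -> return 0
      -> return 0
    -> return 0
  -> return 0
-> return 0

call_count is incremented once per call. g is entered once for each k = 6, 5, 4, 3, 2, 1, 0 (the k <= 0 call returns without recursing), i.e. 6 + 1 calls.
call_count = 7

Final answer: 7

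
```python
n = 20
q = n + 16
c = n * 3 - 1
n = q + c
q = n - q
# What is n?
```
Trace:
  n=20
  n=20, q=36
  n=20, q=36, c=59
  n=95, q=36, c=59
  n=95, q=59, c=59

Final answer: 95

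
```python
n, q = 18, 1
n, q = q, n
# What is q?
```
Trace:
  n=18, q=1
  n=1, q=18

Final answer: 18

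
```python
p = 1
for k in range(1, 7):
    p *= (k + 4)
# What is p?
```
Trace:
  p=1
  p=5, k=1
  p=30, k=2
  p=210, k=3
  p=1680, k=4
  p=15120, k=5
  p=151200, k=6

Final answer: 151200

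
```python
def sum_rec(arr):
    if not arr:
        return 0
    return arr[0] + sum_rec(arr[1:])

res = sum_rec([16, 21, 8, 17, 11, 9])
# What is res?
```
Call trace:
sum_rec(arr=[16, 21, 8, 17, 11, 9])
  sum_rec(arr=[21, 8, 17, 11, 9])
    sum_rec(arr=[8, 17, 11, 9])
      sum_rec(arr=[17, 11, 9])
        sum_rec(arr=[11, 9])
          sum_rec(arr=[9])
            sum_rec(arr=[])
            -> return 0
          -> return 9
        -> return 20
      -> return 37
    -> return 45
  -> return 66
-> return 82

Final answer: 82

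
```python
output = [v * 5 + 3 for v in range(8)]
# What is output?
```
Trace:
  v=0
  v=1
  v=2
  v=3
  v=4
  v=5
  v=6
  v=7
  output=[3, 8, 13, 18, 23, 28, 33, 38]

Final answer: [3, 8, 13, 18, 23, 28, 33, 38]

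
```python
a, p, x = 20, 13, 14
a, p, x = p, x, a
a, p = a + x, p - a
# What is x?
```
Trace:
  a=20, p=13, x=14
  a=13, p=14, x=20
  a=33, p=1, x=20

Final answer: 20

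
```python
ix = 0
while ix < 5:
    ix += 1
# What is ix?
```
Trace:
  ix=0
  ix=1
  ix=2
  ix=3
  ix=4
  ix=5

Final answer: 5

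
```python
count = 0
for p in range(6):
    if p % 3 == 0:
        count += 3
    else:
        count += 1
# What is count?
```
Trace:
  count=0
  count=3, p=0
  count=4, p=1
  count=5, p=2
  count=8, p=3
  count=9, p=4
  count=10, p=5

Final answer: 10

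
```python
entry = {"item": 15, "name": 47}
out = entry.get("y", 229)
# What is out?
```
Trace:
  entry={'item': 15, 'name': 47}
  entry={'item': 15, 'name': 47}, out=229

Final answer: 229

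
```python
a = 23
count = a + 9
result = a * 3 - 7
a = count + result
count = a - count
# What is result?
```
Trace:
  a=23
  a=23, count=32
  a=23, count=32, result=62
  a=94, count=32, result=62
  a=94, count=62, result=62

Final answer: 62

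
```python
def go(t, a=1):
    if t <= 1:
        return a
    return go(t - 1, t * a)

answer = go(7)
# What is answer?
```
Call trace:
go(t=7, a=1)
  go(t=6, a=7)
    go(t=5, a=42)
      go(t=4, a=210)
        go(t=3, a=840)
          go(t=2, a=2520)
            go(t=1, a=5040)
            -> return 5040
          -> return 5040
        -> return 5040
      -> return 5040
    -> return 5040
  -> return 5040
-> return 5040

Final answer: 5040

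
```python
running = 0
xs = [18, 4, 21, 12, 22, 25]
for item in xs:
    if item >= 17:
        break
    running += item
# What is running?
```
Trace:
  running=0
  running=0, item=18

Final answer: 0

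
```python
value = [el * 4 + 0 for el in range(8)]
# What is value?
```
Trace:
  el=0
  el=1
  el=2
  el=3
  el=4
  el=5
  el=6
  el=7
  value=[0, 4, 8, 12, 16, 20, 24, 28]

Final answer: [0, 4, 8, 12, 16, 20, 24, 28]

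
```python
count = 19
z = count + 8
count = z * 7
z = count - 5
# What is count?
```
Trace:
  count=19
  count=19, z=27
  count=189, z=27
  count=189, z=184

Final answer: 189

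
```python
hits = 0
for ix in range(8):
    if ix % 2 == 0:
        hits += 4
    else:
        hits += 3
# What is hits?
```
Trace:
  hits=0
  hits=4, ix=0
  hits=7, ix=1
  hits=11, ix=2
  hits=14, ix=3
  hits=18, ix=4
  hits=21, ix=5
  hits=25, ix=6
  hits=28, ix=7

Final answer: 28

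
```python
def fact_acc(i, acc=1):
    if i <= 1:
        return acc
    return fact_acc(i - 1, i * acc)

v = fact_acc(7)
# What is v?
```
Call trace:
fact_acc(i=7, acc=1)
  fact_acc(i=6, acc=7)
    fact_acc(i=5, acc=42)
      fact_acc(i=4, acc=210)
        fact_acc(i=3, acc=840)
          fact_acc(i=2, acc=2520)
            fact_acc(i=1, acc=5040)
            -> return 5040
          -> return 5040
        -> return 5040
      -> return 5040
    -> return 5040
  -> return 5040
-> return 5040

Final answer: 5040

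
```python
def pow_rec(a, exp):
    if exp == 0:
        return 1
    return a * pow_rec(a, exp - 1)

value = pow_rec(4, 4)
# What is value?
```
Call trace:
pow_rec(a=4, exp=4)
  pow_rec(a=4, exp=3)
    pow_rec(a=4, exp=2)
      pow_rec(a=4, exp=1)
        pow_rec(a=4, exp=0)
        -> return 1
      -> return 4
    -> return 16
  -> return 64
-> return 256

Final answer: 256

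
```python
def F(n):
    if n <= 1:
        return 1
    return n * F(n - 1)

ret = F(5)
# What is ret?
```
Call trace:
F(n=5)
  F(n=4)
    F(n=3)
      F(n=2)
        F(n=1)
        -> return 1
      -> return 2
    -> return 6
  -> return 24
-> return 120

Final answer: 120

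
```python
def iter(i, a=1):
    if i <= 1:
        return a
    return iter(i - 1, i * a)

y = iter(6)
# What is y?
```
Call trace:
iter(i=6, a=1)
  iter(i=5, a=6)
    iter(i=4, a=30)
      iter(i=3, a=120)
        iter(i=2, a=360)
          iter(i=1, a=720)
          -> return 720
        -> return 720
      -> return 720
    -> return 720
  -> return 720
-> return 720

Final answer: 720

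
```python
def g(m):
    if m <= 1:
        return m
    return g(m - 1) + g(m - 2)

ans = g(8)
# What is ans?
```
Call trace (a repeated sub-call is expanded the first time; later identical calls just restate its return value):
g(m=8)
  g(m=7)
    g(m=6)
      g(m=5)
        g(m=4)
          g(m=3)
            g(m=2)
              g(m=1)
              -> return 1
              g(m=0)
              -> return 0
            -> return 1
            g(m=1)
            -> return 1
          -> return 2
          g(m=2) -> return 1  (same call as traced above)
        -> return 3
        g(m=3) -> return 2  (same call as traced above)
      -> return 5
      g(m=4) -> return 3  (same call as traced above)
    -> return 8
    g(m=5) -> return 5  (same call as traced above)
  -> return 13
  g(m=6) -> return 8  (same call as traced above)
-> return 21

Final answer: 21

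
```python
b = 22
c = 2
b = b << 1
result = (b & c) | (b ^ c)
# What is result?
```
Trace:
  b=22
  b=22, c=2
  b=44, c=2
  b=44, c=2, result=46

Final answer: 46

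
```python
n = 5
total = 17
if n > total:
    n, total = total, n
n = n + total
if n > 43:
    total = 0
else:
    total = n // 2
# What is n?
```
Trace:
  n=5
  n=5, total=17
  n=5, total=17
  n=22, total=17
  n=22, total=11

Final answer: 22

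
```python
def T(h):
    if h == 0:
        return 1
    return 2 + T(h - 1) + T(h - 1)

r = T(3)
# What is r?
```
Call trace (a repeated sub-call is expanded the first time; later identical calls just restate its return value):
T(h=3)
  T(h=2)
    T(h=1)
      T(h=0)
      -> return 1
      T(h=0)
      -> return 1
    -> return 4
    T(h=1) -> return 4  (same call as traced above)
  -> return 10
  T(h=2) -> return 10  (same call as traced above)
-> return 22

Final answer: 22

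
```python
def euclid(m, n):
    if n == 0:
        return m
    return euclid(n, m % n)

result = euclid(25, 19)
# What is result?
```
Call trace:
euclid(m=25, n=19)
  euclid(m=19, n=6)
    euclid(m=6, n=1)
      euclid(m=1, n=0)
      -> return 1
    -> return 1
  -> return 1
-> return 1

Final answer: 1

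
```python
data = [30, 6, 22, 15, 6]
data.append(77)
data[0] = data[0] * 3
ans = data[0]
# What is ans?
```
Trace:
  data=[30, 6, 22, 15, 6]
  data=[30, 6, 22, 15, 6, 77]
  data=[90, 6, 22, 15, 6, 77]
  data=[90, 6, 22, 15, 6, 77], ans=90

Final answer: 90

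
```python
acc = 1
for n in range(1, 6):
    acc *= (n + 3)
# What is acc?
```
Trace:
  acc=1
  acc=4, n=1
  acc=20, n=2
  acc=120, n=3
  acc=840, n=4
  acc=6720, n=5

Final answer: 6720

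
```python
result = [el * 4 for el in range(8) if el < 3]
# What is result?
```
Trace:
  el=0
  el=1
  el=2
  el=3
  el=4
  el=5
  el=6
  el=7
  result=[0, 4, 8]

Final answer: [0, 4, 8]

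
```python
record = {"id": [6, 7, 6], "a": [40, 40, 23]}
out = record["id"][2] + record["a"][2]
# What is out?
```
Trace:
  record={'id': [6, 7, 6], 'a': [40, 40, 23]}
  record={'id': [6, 7, 6], 'a': [40, 40, 23]}, out=29

Final answer: 29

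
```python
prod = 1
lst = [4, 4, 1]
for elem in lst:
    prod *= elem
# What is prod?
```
Trace:
  prod=1
  prod=4, elem=4
  prod=16, elem=4
  prod=16, elem=1

Final answer: 16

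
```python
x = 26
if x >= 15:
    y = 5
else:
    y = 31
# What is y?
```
Trace:
  x=26
  x=26, y=5

Final answer: 5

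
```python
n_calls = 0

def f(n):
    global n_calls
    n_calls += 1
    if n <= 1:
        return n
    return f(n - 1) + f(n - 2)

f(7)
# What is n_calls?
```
Call trace (a repeated sub-call is expanded the first time; later identical calls just restate its return value):
f(n=7)
  f(n=6)
    f(n=5)
      f(n=4)
        f(n=3)
          f(n=2)
            f(n=1)
            -> return 1
            f(n=0)
            -> return 0
          -> return 1
          f(n=1)
          -> return 1
        -> return 2
        f(n=2) -> return 1  (same call as traced above)
      -> return 3
      f(n=3) -> return 2  (same call as traced above)
    -> return 5
    f(n=4) -> return 3  (same call as traced above)
  -> return 8
  f(n=5) -> return 5  (same call as traced above)
-> return 13

n_calls is incremented once per call, so count the calls in each subtree. Let C(n) = number of calls made by f(n).
C(0) = C(1) = 1 (base case, no recursion); C(n) = 1 + C(n - 1) + C(n - 2) otherwise.
C(2) = 1 + C(1) + C(0) = 1 + 1 + 1 = 3
C(3) = 1 + C(2) + C(1) = 1 + 3 + 1 = 5
C(4) = 1 + C(3) + C(2) = 1 + 5 + 3 = 9
C(5) = 1 + C(4) + C(3) = 1 + 9 + 5 = 15
C(6) = 1 + C(5) + C(4) = 1 + 15 + 9 = 25
C(7) = 1 + C(6) + C(5) = 1 + 25 + 15 = 41
n_calls = C(7) = 41

Final answer: 41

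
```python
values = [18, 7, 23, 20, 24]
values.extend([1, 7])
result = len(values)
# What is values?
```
Trace:
  values=[18, 7, 23, 20, 24]
  values=[18, 7, 23, 20, 24, 1, 7]
  values=[18, 7, 23, 20, 24, 1, 7], result=7

Final answer: [18, 7, 23, 20, 24, 1, 7]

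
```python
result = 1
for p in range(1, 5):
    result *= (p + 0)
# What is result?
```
Trace:
  result=1
  result=1, p=1
  result=2, p=2
  result=6, p=3
  result=24, p=4

Final answer: 24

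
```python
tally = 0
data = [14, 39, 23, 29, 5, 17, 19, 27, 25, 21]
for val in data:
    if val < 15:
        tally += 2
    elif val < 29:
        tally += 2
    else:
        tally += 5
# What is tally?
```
Trace:
  tally=0
  tally=2, val=14
  tally=7, val=39
  tally=9, val=23
  tally=14, val=29
  tally=16, val=5
  tally=18, val=17
  tally=20, val=19
  tally=22, val=27
  tally=24, val=25
  tally=26, val=21

Final answer: 26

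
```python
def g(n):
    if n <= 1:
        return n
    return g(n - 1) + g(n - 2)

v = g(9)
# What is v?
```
Call trace (a repeated sub-call is expanded the first time; later identical calls just restate its return value):
g(n=9)
  g(n=8)
    g(n=7)
      g(n=6)
        g(n=5)
          g(n=4)
            g(n=3)
              g(n=2)
                g(n=1)
                -> return 1
                g(n=0)
                -> return 0
              -> return 1
              g(n=1)
              -> return 1
            -> return 2
            g(n=2) -> return 1  (same call as traced above)
          -> return 3
          g(n=3) -> return 2  (same call as traced above)
        -> return 5
        g(n=4) -> return 3  (same call as traced above)
      -> return 8
      g(n=5) -> return 5  (same call as traced above)
    -> return 13
    g(n=6) -> return 8  (same call as traced above)
  -> return 21
  g(n=7) -> return 13  (same call as traced above)
-> return 34

Final answer: 34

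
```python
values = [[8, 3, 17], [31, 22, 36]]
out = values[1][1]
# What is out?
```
Trace:
  values=[[8, 3, 17], [31, 22, 36]]
  values=[[8, 3, 17], [31, 22, 36]], out=22

Final answer: 22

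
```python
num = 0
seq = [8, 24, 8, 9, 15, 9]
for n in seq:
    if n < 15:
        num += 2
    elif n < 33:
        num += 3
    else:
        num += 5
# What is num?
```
Trace:
  num=0
  num=2, n=8
  num=5, n=24
  num=7, n=8
  num=9, n=9
  num=12, n=15
  num=14, n=9

Final answer: 14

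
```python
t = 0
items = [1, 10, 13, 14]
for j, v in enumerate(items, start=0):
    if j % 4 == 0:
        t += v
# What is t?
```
Trace:
  t=0
  t=1, j=0, v=1
  t=1, j=1, v=10
  t=1, j=2, v=13
  t=1, j=3, v=14

Final answer: 1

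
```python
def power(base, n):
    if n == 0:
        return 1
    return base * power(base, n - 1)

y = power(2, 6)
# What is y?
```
Call trace:
power(base=2, n=6)
  power(base=2, n=5)
    power(base=2, n=4)
      power(base=2, n=3)
        power(base=2, n=2)
          power(base=2, n=1)
            power(base=2, n=0)
            -> return 1
          -> return 2
        -> return 4
      -> return 8
    -> return 16
  -> return 32
-> return 64

Final answer: 64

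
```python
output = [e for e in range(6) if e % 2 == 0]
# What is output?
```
Trace:
  e=0
  e=1
  e=2
  e=3
  e=4
  e=5
  output=[0, 2, 4]

Final answer: [0, 2, 4]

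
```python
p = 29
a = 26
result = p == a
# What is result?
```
Trace:
  p=29
  p=29, a=26
  p=29, a=26, result=False

Final answer: False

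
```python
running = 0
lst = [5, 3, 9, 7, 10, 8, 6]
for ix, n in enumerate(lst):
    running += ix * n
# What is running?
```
Trace:
  running=0
  running=0, ix=0, n=5
  running=3, ix=1, n=3
  running=21, ix=2, n=9
  running=42, ix=3, n=7
  running=82, ix=4, n=10
  running=122, ix=5, n=8
  running=158, ix=6, n=6

Final answer: 158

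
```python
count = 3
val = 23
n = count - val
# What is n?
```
Trace:
  count=3
  count=3, val=23
  count=3, val=23, n=-20

Final answer: -20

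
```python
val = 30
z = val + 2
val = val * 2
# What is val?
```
Trace:
  val=30
  val=30, z=32
  val=60, z=32

Final answer: 60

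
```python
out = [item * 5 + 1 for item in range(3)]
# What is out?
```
Trace:
  item=0
  item=1
  item=2
  out=[1, 6, 11]

Final answer: [1, 6, 11]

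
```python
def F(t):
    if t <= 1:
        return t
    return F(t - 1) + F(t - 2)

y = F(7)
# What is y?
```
Call trace (a repeated sub-call is expanded the first time; later identical calls just restate its return value):
F(t=7)
  F(t=6)
    F(t=5)
      F(t=4)
        F(t=3)
          F(t=2)
            F(t=1)
            -> return 1
            F(t=0)
            -> return 0
          -> return 1
          F(t=1)
          -> return 1
        -> return 2
        F(t=2) -> return 1  (same call as traced above)
      -> return 3
      F(t=3) -> return 2  (same call as traced above)
    -> return 5
    F(t=4) -> return 3  (same call as traced above)
  -> return 8
  F(t=5) -> return 5  (same call as traced above)
-> return 13

Final answer: 13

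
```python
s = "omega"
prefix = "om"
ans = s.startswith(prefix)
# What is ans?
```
Trace:
  s='omega'
  s='omega', prefix='om'
  s='omega', prefix='om', ans=True

Final answer: True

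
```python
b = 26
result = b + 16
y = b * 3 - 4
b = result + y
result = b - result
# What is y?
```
Trace:
  b=26
  b=26, result=42
  b=26, result=42, y=74
  b=116, result=42, y=74
  b=116, result=74, y=74

Final answer: 74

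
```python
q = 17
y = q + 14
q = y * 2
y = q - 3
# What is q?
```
Trace:
  q=17
  q=17, y=31
  q=62, y=31
  q=62, y=59

Final answer: 62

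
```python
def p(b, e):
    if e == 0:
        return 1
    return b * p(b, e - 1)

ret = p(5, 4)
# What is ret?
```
Call trace:
p(b=5, e=4)
  p(b=5, e=3)
    p(b=5, e=2)
      p(b=5, e=1)
        p(b=5, e=0)
        -> return 1
      -> return 5
    -> return 25
  -> return 125
-> return 625

Final answer: 625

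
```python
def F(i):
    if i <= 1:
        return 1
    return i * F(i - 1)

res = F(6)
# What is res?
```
Call trace:
F(i=6)
  F(i=5)
    F(i=4)
      F(i=3)
        F(i=2)
          F(i=1)
          -> return 1
        -> return 2
      -> return 6
    -> return 24
  -> return 120
-> return 720

Final answer: 720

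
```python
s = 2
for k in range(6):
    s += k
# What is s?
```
Trace:
  s=2
  s=2, k=0
  s=3, k=1
  s=5, k=2
  s=8, k=3
  s=12, k=4
  s=17, k=5

Final answer: 17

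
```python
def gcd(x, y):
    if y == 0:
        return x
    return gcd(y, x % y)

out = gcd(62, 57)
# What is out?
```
Call trace:
gcd(x=62, y=57)
  gcd(x=57, y=5)
    gcd(x=5, y=2)
      gcd(x=2, y=1)
        gcd(x=1, y=0)
        -> return 1
      -> return 1
    -> return 1
  -> return 1
-> return 1

Final answer: 1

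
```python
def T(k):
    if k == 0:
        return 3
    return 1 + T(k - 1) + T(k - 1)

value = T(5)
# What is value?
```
Call trace (a repeated sub-call is expanded the first time; later identical calls just restate its return value):
T(k=5)
  T(k=4)
    T(k=3)
      T(k=2)
        T(k=1)
          T(k=0)
          -> return 3
          T(k=0)
          -> return 3
        -> return 7
        T(k=1) -> return 7  (same call as traced above)
      -> return 15
      T(k=2) -> return 15  (same call as traced above)
    -> return 31
    T(k=3) -> return 31  (same call as traced above)
  -> return 63
  T(k=4) -> return 63  (same call as traced above)
-> return 127

Final answer: 127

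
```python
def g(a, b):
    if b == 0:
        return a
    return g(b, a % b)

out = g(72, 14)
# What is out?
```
Call trace:
g(a=72, b=14)
  g(a=14, b=2)
    g(a=2, b=0)
    -> return 2
  -> return 2
-> return 2

Final answer: 2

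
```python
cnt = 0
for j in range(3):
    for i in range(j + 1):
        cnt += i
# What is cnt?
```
Trace:
  cnt=0
  cnt=0, j=0, i=0
  cnt=0, j=1, i=0
  cnt=1, j=1, i=1
  cnt=1, j=2, i=0
  cnt=2, j=2, i=1
  cnt=4, j=2, i=2

Final answer: 4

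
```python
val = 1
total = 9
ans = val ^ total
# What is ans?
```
Trace:
  val=1
  val=1, total=9
  val=1, total=9, ans=8

Final answer: 8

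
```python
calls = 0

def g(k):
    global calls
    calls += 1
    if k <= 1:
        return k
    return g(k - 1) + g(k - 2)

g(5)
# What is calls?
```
Call trace (a repeated sub-call is expanded the first time; later identical calls just restate its return value):
g(k=5)
  g(k=4)
    g(k=3)
      g(k=2)
        g(k=1)
        -> return 1
        g(k=0)
        -> return 0
      -> return 1
      g(k=1)
      -> return 1
    -> return 2
    g(k=2) -> return 1  (same call as traced above)
  -> return 3
  g(k=3) -> return 2  (same call as traced above)
-> return 5

calls is incremented once per call, so count the calls in each subtree. Let C(k) = number of calls made by g(k).
C(0) = C(1) = 1 (base case, no recursion); C(k) = 1 + C(k - 1) + C(k - 2) otherwise.
C(2) = 1 + C(1) + C(0) = 1 + 1 + 1 = 3
C(3) = 1 + C(2) + C(1) = 1 + 3 + 1 = 5
C(4) = 1 + C(3) + C(2) = 1 + 5 + 3 = 9
C(5) = 1 + C(4) + C(3) = 1 + 9 + 5 = 15
calls = C(5) = 15

Final answer: 15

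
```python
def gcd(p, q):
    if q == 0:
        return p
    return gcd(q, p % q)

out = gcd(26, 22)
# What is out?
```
Call trace:
gcd(p=26, q=22)
  gcd(p=22, q=4)
    gcd(p=4, q=2)
      gcd(p=2, q=0)
      -> return 2
    -> return 2
  -> return 2
-> return 2

Final answer: 2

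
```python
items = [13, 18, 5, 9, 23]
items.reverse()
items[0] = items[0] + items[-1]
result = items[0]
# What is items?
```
Trace:
  items=[13, 18, 5, 9, 23]
  items=[23, 9, 5, 18, 13]
  items=[36, 9, 5, 18, 13]
  items=[36, 9, 5, 18, 13], result=36

Final answer: [36, 9, 5, 18, 13]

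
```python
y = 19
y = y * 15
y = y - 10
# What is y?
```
Trace:
  y=19
  y=285
  y=275

Final answer: 275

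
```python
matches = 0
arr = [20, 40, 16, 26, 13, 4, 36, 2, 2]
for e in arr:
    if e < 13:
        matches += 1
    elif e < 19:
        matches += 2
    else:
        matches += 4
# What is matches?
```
Trace:
  matches=0
  matches=4, e=20
  matches=8, e=40
  matches=10, e=16
  matches=14, e=26
  matches=16, e=13
  matches=17, e=4
  matches=21, e=36
  matches=22, e=2
  matches=23, e=2

Final answer: 23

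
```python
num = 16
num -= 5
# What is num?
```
Trace:
  num=16
  num=11

Final answer: 11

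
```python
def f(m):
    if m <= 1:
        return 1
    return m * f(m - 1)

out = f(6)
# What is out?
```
Call trace:
f(m=6)
  f(m=5)
    f(m=4)
      f(m=3)
        f(m=2)
          f(m=1)
          -> return 1
        -> return 2
      -> return 6
    -> return 24
  -> return 120
-> return 720

Final answer: 720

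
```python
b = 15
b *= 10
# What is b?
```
Trace:
  b=15
  b=150

Final answer: 150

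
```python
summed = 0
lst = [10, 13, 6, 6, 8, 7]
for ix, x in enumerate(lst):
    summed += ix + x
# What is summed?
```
Trace:
  summed=0
  summed=10, ix=0, x=10
  summed=24, ix=1, x=13
  summed=32, ix=2, x=6
  summed=41, ix=3, x=6
  summed=53, ix=4, x=8
  summed=65, ix=5, x=7

Final answer: 65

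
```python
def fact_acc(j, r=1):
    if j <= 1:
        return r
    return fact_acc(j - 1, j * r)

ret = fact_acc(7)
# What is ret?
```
Call trace:
fact_acc(j=7, r=1)
  fact_acc(j=6, r=7)
    fact_acc(j=5, r=42)
      fact_acc(j=4, r=210)
        fact_acc(j=3, r=840)
          fact_acc(j=2, r=2520)
            fact_acc(j=1, r=5040)
            -> return 5040
          -> return 5040
        -> return 5040
      -> return 5040
    -> return 5040
  -> return 5040
-> return 5040

Final answer: 5040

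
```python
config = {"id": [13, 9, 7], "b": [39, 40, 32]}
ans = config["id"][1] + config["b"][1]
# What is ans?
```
Trace:
  config={'id': [13, 9, 7], 'b': [39, 40, 32]}
  config={'id': [13, 9, 7], 'b': [39, 40, 32]}, ans=49

Final answer: 49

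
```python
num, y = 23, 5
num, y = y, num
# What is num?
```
Trace:
  num=23, y=5
  num=5, y=23

Final answer: 5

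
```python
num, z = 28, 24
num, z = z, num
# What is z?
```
Trace:
  num=28, z=24
  num=24, z=28

Final answer: 28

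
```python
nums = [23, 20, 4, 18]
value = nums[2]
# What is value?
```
Trace:
  nums=[23, 20, 4, 18]
  nums=[23, 20, 4, 18], value=4

Final answer: 4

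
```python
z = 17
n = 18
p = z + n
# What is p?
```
Trace:
  z=17
  z=17, n=18
  z=17, n=18, p=35

Final answer: 35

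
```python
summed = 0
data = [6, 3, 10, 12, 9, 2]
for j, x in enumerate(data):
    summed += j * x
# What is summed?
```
Trace:
  summed=0
  summed=0, j=0, x=6
  summed=3, j=1, x=3
  summed=23, j=2, x=10
  summed=59, j=3, x=12
  summed=95, j=4, x=9
  summed=105, j=5, x=2

Final answer: 105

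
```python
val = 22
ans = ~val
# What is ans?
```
Trace:
  val=22
  val=22, ans=-23

Final answer: -23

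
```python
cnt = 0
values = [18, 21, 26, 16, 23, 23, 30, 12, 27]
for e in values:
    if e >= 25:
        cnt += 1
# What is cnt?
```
Trace:
  cnt=0
  cnt=0, e=18
  cnt=0, e=21
  cnt=1, e=26
  cnt=1, e=16
  cnt=1, e=23
  cnt=1, e=23
  cnt=2, e=30
  cnt=2, e=12
  cnt=3, e=27

Final answer: 3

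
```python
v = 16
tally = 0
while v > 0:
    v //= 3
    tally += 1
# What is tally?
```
Trace:
  v=16
  v=16, tally=0
  v=5, tally=1
  v=1, tally=2
  v=0, tally=3

Final answer: 3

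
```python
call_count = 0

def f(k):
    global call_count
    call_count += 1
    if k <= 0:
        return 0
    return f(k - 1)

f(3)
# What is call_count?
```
Call trace:
f(k=3)
  f(k=2)
    f(k=1)
      f(k=0)
      -> return 0
    -> return 0
  -> return 0
-> return 0

call_count is incremented once per call. f is entered once for each k = 3, 2, 1, 0 (the k <= 0 call returns without recursing), i.e. 3 + 1 calls.
call_count = 4

Final answer: 4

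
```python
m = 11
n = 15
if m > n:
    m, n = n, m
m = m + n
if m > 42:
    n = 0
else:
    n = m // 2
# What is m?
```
Trace:
  m=11
  m=11, n=15
  m=11, n=15
  m=26, n=15
  m=26, n=13

Final answer: 26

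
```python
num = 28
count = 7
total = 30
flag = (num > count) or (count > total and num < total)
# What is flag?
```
Trace:
  num=28
  num=28, count=7
  num=28, count=7, total=30
  num=28, count=7, total=30, flag=True

Final answer: True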